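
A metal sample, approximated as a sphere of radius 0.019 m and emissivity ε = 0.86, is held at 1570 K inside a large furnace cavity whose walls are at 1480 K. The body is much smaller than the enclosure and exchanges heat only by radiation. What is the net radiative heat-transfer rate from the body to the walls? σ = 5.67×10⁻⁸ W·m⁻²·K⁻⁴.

For a small grey body in a large enclosure: P_net = εσA(T_body⁴ − T_wall⁴).
A = 4πr² = 0.004536 m²; T_body⁴ − T_wall⁴ = 6.076×10¹² − 4.798×10¹² = 1.278×10¹² K⁴.
|P_net| = 0.86·5.67×10⁻⁸·0.004536·1.278×10¹².

P_net ≈ 283 W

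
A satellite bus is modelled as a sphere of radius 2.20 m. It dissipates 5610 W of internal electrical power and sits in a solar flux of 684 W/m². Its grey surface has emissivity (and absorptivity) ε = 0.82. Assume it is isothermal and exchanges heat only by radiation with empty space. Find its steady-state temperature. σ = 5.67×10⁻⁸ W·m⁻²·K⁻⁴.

T ≈ 266 K

At steady state, absorbed solar power + internal power = radiated power.
Absorbed: α·S·A_cross = 0.82·684·15.21 = 8528 W (cross-section πr²).
Total input = 8528 + 5610 = 14140 W.
Radiated: εσ·A_surf·T⁴ with A_surf = 4πr² = 60.82 m².
T⁴ = 14140/(0.82·5.67×10⁻⁸·60.82) = 5.000×10⁹ K⁴.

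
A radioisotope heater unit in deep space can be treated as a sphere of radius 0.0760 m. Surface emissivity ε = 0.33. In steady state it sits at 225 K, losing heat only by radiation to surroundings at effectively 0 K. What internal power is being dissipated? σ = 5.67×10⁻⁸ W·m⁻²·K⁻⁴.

Steady state: P = εσA T⁴.
A = 4πr² = 0.07258 m²; T⁴ = (225)⁴ = 2.563×10⁹ K⁴.
P = 0.33 × 5.67×10⁻⁸ × 0.07258 × 2.563×10⁹.

P ≈ 3.48 W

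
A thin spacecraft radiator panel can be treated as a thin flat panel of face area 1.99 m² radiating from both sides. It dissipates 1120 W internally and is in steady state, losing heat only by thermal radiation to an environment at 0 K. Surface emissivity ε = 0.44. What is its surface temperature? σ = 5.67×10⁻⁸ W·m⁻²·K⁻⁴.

T ≈ 326 K

Steady state: internal power = radiated power, P = εσA T⁴.
Radiating area A = 2·1.99 = 3.980 m².
T⁴ = P/(εσA) = 1120/(0.44·5.67×10⁻⁸·3.980) = 1.128×10¹⁰ K⁴.
T = (1.128×10¹⁰)^(1/4).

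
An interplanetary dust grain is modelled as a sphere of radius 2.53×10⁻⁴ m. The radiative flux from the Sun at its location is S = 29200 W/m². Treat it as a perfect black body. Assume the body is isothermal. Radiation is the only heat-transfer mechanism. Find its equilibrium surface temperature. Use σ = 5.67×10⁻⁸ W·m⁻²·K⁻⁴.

At equilibrium, absorbed power = emitted power.
Absorbing cross-section = πr² = 2.011×10⁻⁷ m²; emitting surface = 4πr² = 8.044×10⁻⁷ m² (ratio 4).
S·A_cross = εσ·A_surf·T⁴  ⇒  T⁴ = S/(4σ).
T⁴ = 1.00·29200/(4·5.67×10⁻⁸) = 1.287×10¹¹ K⁴.
T = (1.287×10¹¹)^(1/4).

T ≈ 599 K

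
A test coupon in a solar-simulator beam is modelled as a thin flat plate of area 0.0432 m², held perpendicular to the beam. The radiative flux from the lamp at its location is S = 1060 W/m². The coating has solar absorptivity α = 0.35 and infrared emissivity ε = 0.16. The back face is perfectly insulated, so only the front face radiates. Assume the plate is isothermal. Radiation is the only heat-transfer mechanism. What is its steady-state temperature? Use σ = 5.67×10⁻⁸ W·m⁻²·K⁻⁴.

T ≈ 450 K

At equilibrium, absorbed power = emitted power.
Absorbing cross-section = A = 0.04320 m²; emitting surface = A = 0.04320 m² (ratio 1).
αS·A_cross = εσ·A_surf·T⁴  ⇒  T⁴ = αS/(ε·1σ).
T⁴ = 0.350·1060/(0.16·1·5.67×10⁻⁸) = 4.090×10¹⁰ K⁴.
T = (4.090×10¹⁰)^(1/4).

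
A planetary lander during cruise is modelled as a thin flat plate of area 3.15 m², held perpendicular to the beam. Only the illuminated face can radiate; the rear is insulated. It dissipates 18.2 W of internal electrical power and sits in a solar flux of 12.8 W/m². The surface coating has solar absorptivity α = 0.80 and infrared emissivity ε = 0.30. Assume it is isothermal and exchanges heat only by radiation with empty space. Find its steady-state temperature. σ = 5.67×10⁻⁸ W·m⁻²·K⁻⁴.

T ≈ 175 K

At steady state, absorbed solar power + internal power = radiated power.
Absorbed: α·S·A_cross = 0.80·12.8·3.150 = 32.26 W (cross-section A).
Total input = 32.26 + 18.2 = 50.46 W.
Radiated: εσ·A_surf·T⁴ with A_surf = A = 3.150 m².
T⁴ = 50.46/(0.30·5.67×10⁻⁸·3.150) = 9.417×10⁸ K⁴.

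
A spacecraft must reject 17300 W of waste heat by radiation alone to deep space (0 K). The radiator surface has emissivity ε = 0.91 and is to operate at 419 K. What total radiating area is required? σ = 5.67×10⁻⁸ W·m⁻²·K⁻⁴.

P = εσA T⁴ ⇒ A = P/(εσT⁴).
T⁴ = 3.082×10¹⁰ K⁴.
A = 17300/(0.91 × 5.67×10⁻⁸ × 3.082×10¹⁰).

A ≈ 10.9 m²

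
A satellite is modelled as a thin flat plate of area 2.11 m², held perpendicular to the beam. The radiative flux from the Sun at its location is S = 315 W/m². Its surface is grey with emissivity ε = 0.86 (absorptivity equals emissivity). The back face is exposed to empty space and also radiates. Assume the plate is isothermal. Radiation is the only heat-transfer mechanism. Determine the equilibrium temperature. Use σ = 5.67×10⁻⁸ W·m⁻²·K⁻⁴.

T ≈ 230 K

At equilibrium, absorbed power = emitted power.
Absorbing cross-section = A = 2.110 m²; emitting surface = 2A = 4.220 m² (ratio 2).
εS·A_cross = εσ·A_surf·T⁴  ⇒  T⁴ = S/(2σ)   (ε cancels).
T⁴ = 315/(2·5.67×10⁻⁸) = 2.778×10⁹ K⁴.
T = (2.778×10⁹)^(1/4).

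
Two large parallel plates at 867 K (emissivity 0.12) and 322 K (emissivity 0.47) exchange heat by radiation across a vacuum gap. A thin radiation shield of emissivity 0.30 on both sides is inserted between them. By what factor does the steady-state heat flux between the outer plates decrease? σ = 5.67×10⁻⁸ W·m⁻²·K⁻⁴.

factor ≈ 1.60

Without shield: q₀ = σΔ(T⁴)/(1/ε₁+1/ε₂−1) with denominator 9.461.
With shield the two gaps are in series; the resistances add: (1/ε₁+1/ε_s−1)+(1/ε_s+1/ε₂−1) = 10.67+4.461 = 15.13.
Heat-flux ratio q₀/q = 15.13/9.461.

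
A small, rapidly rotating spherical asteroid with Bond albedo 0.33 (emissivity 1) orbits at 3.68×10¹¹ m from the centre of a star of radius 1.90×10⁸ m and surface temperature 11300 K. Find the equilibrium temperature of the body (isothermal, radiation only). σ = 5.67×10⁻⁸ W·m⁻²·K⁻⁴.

T ≈ 164 K

The star's surface emits σT_*⁴; at distance d the flux is S = σT_*⁴(R_*/d)².
S = 5.67×10⁻⁸·(11300)⁴·(1.90×10⁸/3.68×10¹¹)² = 246.4 W/m².
For an isothermal sphere T⁴ = (1−a)S/(4σ) = 7.280×10⁸ K⁴.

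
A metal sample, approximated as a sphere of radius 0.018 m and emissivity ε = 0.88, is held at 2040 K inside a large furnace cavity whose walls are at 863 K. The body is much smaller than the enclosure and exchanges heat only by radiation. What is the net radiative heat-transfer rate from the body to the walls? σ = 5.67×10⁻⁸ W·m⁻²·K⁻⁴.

P_net ≈ 3410 W

For a small grey body in a large enclosure: P_net = εσA(T_body⁴ − T_wall⁴).
A = 4πr² = 0.004072 m²; T_body⁴ − T_wall⁴ = 1.732×10¹³ − 5.547×10¹¹ = 1.676×10¹³ K⁴.
|P_net| = 0.88·5.67×10⁻⁸·0.004072·1.676×10¹³.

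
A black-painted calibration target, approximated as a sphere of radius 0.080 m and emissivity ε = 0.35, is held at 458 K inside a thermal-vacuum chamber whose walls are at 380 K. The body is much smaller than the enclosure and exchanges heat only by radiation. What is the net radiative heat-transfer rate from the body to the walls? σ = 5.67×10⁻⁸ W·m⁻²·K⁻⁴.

P_net ≈ 36.9 W

For a small grey body in a large enclosure: P_net = εσA(T_body⁴ − T_wall⁴).
A = 4πr² = 0.08042 m²; T_body⁴ − T_wall⁴ = 4.400×10¹⁰ − 2.085×10¹⁰ = 2.315×10¹⁰ K⁴.
|P_net| = 0.35·5.67×10⁻⁸·0.08042·2.315×10¹⁰.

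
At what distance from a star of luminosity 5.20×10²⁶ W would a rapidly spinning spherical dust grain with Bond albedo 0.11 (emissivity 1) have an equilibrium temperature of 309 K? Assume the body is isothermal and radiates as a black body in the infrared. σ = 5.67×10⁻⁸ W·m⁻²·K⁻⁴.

d ≈ 1.33×10¹¹ m

For an isothermal black-emitting sphere, (1−a)S·πr² = σ·4πr²·T⁴ ⇒ S = 4σT⁴/(1−a).
S = 4·5.67×10⁻⁸·(309)⁴/0.890 = 2323 W/m².
Flux falls as S = L/(4πd²), so d = √(L/(4πS)) = √(5.20×10²⁶/(4π·2323)).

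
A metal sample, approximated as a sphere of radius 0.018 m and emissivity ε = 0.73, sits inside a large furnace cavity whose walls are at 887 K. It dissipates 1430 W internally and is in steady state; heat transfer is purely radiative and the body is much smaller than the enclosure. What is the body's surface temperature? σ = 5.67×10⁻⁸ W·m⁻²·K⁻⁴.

T ≈ 1740 K

For a small grey body in a large enclosure, net radiated power = εσA(T⁴ − T_w⁴).
Steady state: P = εσA(T⁴ − T_w⁴) with A = 4πr² = 0.004072 m².
T⁴ = P/(εσA) + T_w⁴ = 1430/(0.73·5.67×10⁻⁸·0.004072) + (887)⁴
    = 8.485×10¹² + 6.190×10¹¹ = 9.104×10¹² K⁴.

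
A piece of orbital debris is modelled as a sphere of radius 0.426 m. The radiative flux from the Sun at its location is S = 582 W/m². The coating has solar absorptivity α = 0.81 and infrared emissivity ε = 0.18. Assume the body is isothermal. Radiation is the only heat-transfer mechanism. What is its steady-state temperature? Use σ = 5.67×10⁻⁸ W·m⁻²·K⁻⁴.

T ≈ 328 K

At equilibrium, absorbed power = emitted power.
Absorbing cross-section = πr² = 0.5701 m²; emitting surface = 4πr² = 2.280 m² (ratio 4).
αS·A_cross = εσ·A_surf·T⁴  ⇒  T⁴ = αS/(ε·4σ).
T⁴ = 0.810·582/(0.18·4·5.67×10⁻⁸) = 1.155×10¹⁰ K⁴.
T = (1.155×10¹⁰)^(1/4).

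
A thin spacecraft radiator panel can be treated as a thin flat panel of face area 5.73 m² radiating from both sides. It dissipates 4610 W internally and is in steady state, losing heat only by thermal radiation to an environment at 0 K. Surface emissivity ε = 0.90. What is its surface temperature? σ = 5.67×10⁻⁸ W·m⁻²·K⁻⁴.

Steady state: internal power = radiated power, P = εσA T⁴.
Radiating area A = 2·5.73 = 11.46 m².
T⁴ = P/(εσA) = 4610/(0.90·5.67×10⁻⁸·11.46) = 7.883×10⁹ K⁴.
T = (7.883×10⁹)^(1/4).

T ≈ 298 K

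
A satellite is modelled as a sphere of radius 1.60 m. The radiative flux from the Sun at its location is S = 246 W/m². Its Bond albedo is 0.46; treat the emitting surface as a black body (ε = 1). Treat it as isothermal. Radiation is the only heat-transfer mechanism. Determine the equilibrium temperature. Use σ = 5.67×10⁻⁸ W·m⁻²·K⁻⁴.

At equilibrium, absorbed power = emitted power.
Absorbing cross-section = πr² = 8.042 m²; emitting surface = 4πr² = 32.17 m² (ratio 4).
(1−a)S·A_cross = εσ·A_surf·T⁴  ⇒  T⁴ = (1−a)S/(4σ).
T⁴ = 0.540·246/(4·5.67×10⁻⁸) = 5.857×10⁸ K⁴.
T = (5.857×10⁸)^(1/4).

T ≈ 156 K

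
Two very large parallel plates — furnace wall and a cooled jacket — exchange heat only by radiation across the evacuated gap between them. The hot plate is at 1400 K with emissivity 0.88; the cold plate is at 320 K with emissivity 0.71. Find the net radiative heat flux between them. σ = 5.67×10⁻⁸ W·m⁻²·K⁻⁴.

q ≈ 1.41×10⁵ W/m²

For two infinite grey parallel plates, q = σ(T₁⁴ − T₂⁴)/(1/ε₁ + 1/ε₂ − 1).
T₁⁴ − T₂⁴ = 3.842×10¹² − 1.049×10¹⁰ = 3.831×10¹² K⁴.
1/ε₁ + 1/ε₂ − 1 = 1.136 + 1.408 − 1 = 1.545.
q = 5.67×10⁻⁸ × 3.831×10¹² / 1.545.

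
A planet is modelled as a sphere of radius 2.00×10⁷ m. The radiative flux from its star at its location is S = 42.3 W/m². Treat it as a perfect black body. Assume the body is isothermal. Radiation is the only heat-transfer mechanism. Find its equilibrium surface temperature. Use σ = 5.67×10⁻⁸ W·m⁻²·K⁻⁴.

T ≈ 117 K

At equilibrium, absorbed power = emitted power.
Absorbing cross-section = πr² = 1.257×10¹⁵ m²; emitting surface = 4πr² = 5.027×10¹⁵ m² (ratio 4).
S·A_cross = εσ·A_surf·T⁴  ⇒  T⁴ = S/(4σ).
T⁴ = 1.00·42.3/(4·5.67×10⁻⁸) = 1.865×10⁸ K⁴.
T = (1.865×10⁸)^(1/4).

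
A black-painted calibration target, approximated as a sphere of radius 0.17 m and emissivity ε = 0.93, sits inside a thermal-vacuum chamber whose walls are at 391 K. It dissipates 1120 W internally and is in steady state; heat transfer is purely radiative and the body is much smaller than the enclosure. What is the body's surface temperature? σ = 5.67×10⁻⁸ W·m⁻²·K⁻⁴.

T ≈ 535 K

For a small grey body in a large enclosure, net radiated power = εσA(T⁴ − T_w⁴).
Steady state: P = εσA(T⁴ − T_w⁴) with A = 4πr² = 0.3632 m².
T⁴ = P/(εσA) + T_w⁴ = 1120/(0.93·5.67×10⁻⁸·0.3632) + (391)⁴
    = 5.848×10¹⁰ + 2.337×10¹⁰ = 8.186×10¹⁰ K⁴.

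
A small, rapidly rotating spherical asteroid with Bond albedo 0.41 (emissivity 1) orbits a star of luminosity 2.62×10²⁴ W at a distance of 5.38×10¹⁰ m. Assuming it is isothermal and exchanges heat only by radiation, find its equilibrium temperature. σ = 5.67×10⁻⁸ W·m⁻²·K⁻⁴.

First find the stellar flux at distance d: S = L/(4πd²) = 2.62×10²⁴/(4π·(5.38×10¹⁰)²) = 72.03 W/m².
For an isothermal sphere, absorbed (1−a)S·πr² = emitted σ·4πr²·T⁴, so T⁴ = (1−a)S/(4σ).
T⁴ = 0.590·72.03/(4·5.67×10⁻⁸) = 1.874×10⁸ K⁴.

T ≈ 117 K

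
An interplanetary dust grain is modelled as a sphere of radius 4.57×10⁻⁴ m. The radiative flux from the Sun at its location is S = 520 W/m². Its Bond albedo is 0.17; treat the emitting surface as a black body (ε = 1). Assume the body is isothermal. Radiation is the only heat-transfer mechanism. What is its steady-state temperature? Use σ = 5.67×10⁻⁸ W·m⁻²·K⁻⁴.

T ≈ 209 K

At equilibrium, absorbed power = emitted power.
Absorbing cross-section = πr² = 6.561×10⁻⁷ m²; emitting surface = 4πr² = 2.624×10⁻⁶ m² (ratio 4).
(1−a)S·A_cross = εσ·A_surf·T⁴  ⇒  T⁴ = (1−a)S/(4σ).
T⁴ = 0.830·520/(4·5.67×10⁻⁸) = 1.903×10⁹ K⁴.
T = (1.903×10⁹)^(1/4).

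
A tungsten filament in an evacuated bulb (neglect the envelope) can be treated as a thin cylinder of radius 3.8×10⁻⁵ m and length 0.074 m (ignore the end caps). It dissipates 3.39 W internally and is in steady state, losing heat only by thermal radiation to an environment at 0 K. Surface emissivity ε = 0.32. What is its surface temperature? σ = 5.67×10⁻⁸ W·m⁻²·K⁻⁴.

T ≈ 1800 K

Steady state: internal power = radiated power, P = εσA T⁴.
Radiating area A = 2πrL = 1.767×10⁻⁵ m².
T⁴ = P/(εσA) = 3.39/(0.32·5.67×10⁻⁸·1.767×10⁻⁵) = 1.057×10¹³ K⁴.
T = (1.057×10¹³)^(1/4).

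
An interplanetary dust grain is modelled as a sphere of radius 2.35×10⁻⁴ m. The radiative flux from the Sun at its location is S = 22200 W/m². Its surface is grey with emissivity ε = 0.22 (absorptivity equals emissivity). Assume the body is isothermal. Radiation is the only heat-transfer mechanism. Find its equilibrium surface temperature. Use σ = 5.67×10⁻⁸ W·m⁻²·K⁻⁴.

At equilibrium, absorbed power = emitted power.
Absorbing cross-section = πr² = 1.735×10⁻⁷ m²; emitting surface = 4πr² = 6.940×10⁻⁷ m² (ratio 4).
εS·A_cross = εσ·A_surf·T⁴  ⇒  T⁴ = S/(4σ)   (ε cancels).
T⁴ = 22200/(4·5.67×10⁻⁸) = 9.788×10¹⁰ K⁴.
T = (9.788×10¹⁰)^(1/4).

T ≈ 559 K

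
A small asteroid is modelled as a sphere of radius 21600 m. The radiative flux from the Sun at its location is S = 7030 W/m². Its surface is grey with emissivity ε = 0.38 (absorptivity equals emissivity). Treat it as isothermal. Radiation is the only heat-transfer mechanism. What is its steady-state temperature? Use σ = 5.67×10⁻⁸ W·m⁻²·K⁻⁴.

T ≈ 420 K

At equilibrium, absorbed power = emitted power.
Absorbing cross-section = πr² = 1.466×10⁹ m²; emitting surface = 4πr² = 5.863×10⁹ m² (ratio 4).
εS·A_cross = εσ·A_surf·T⁴  ⇒  T⁴ = S/(4σ)   (ε cancels).
T⁴ = 7030/(4·5.67×10⁻⁸) = 3.100×10¹⁰ K⁴.
T = (3.100×10¹⁰)^(1/4).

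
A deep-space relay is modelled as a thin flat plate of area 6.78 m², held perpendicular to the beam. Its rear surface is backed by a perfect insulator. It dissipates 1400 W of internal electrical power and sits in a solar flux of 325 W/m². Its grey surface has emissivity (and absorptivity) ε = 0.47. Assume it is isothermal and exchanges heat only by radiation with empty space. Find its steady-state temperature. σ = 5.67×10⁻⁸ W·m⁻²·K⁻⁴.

T ≈ 341 K

At steady state, absorbed solar power + internal power = radiated power.
Absorbed: α·S·A_cross = 0.47·325·6.780 = 1036 W (cross-section A).
Total input = 1036 + 1400 = 2436 W.
Radiated: εσ·A_surf·T⁴ with A_surf = A = 6.780 m².
T⁴ = 2436/(0.47·5.67×10⁻⁸·6.780) = 1.348×10¹⁰ K⁴.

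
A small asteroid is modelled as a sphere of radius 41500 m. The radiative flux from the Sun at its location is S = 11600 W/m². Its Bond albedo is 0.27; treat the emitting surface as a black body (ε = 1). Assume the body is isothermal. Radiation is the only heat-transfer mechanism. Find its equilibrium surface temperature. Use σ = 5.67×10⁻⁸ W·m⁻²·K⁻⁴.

At equilibrium, absorbed power = emitted power.
Absorbing cross-section = πr² = 5.411×10⁹ m²; emitting surface = 4πr² = 2.164×10¹⁰ m² (ratio 4).
(1−a)S·A_cross = εσ·A_surf·T⁴  ⇒  T⁴ = (1−a)S/(4σ).
T⁴ = 0.730·11600/(4·5.67×10⁻⁸) = 3.734×10¹⁰ K⁴.
T = (3.734×10¹⁰)^(1/4).

T ≈ 440 K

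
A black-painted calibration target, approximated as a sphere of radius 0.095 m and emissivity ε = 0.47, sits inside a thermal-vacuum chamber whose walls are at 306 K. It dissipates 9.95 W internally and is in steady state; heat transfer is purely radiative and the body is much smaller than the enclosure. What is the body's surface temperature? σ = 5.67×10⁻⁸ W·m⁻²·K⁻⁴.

For a small grey body in a large enclosure, net radiated power = εσA(T⁴ − T_w⁴).
Steady state: P = εσA(T⁴ − T_w⁴) with A = 4πr² = 0.1134 m².
T⁴ = P/(εσA) + T_w⁴ = 9.95/(0.47·5.67×10⁻⁸·0.1134) + (306)⁴
    = 3.292×10⁹ + 8.768×10⁹ = 1.206×10¹⁰ K⁴.

T ≈ 331 K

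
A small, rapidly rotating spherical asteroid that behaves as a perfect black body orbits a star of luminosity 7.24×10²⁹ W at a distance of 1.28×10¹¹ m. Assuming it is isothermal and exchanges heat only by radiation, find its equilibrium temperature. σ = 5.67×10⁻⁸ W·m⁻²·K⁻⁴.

First find the stellar flux at distance d: S = L/(4πd²) = 7.24×10²⁹/(4π·(1.28×10¹¹)²) = 3.516×10⁶ W/m².
For an isothermal sphere, absorbed (1−a)S·πr² = emitted σ·4πr²·T⁴, so T⁴ = (1−a)S/(4σ).
T⁴ = 1.00·3.516×10⁶/(4·5.67×10⁻⁸) = 1.550×10¹³ K⁴.

T ≈ 1980 K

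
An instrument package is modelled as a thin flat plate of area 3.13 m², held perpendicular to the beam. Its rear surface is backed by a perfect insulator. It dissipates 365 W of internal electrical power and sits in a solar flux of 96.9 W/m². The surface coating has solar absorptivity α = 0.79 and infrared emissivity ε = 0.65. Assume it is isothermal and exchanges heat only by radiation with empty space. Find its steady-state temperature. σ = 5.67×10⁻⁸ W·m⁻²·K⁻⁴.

T ≈ 269 K

At steady state, absorbed solar power + internal power = radiated power.
Absorbed: α·S·A_cross = 0.79·96.9·3.130 = 239.6 W (cross-section A).
Total input = 239.6 + 365 = 604.6 W.
Radiated: εσ·A_surf·T⁴ with A_surf = A = 3.130 m².
T⁴ = 604.6/(0.65·5.67×10⁻⁸·3.130) = 5.241×10⁹ K⁴.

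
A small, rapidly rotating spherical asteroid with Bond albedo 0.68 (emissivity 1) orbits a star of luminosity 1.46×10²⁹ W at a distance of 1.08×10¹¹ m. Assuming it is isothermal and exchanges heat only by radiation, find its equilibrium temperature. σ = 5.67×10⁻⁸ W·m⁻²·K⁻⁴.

T ≈ 1090 K

First find the stellar flux at distance d: S = L/(4πd²) = 1.46×10²⁹/(4π·(1.08×10¹¹)²) = 9.961×10⁵ W/m².
For an isothermal sphere, absorbed (1−a)S·πr² = emitted σ·4πr²·T⁴, so T⁴ = (1−a)S/(4σ).
T⁴ = 0.320·9.961×10⁵/(4·5.67×10⁻⁸) = 1.405×10¹² K⁴.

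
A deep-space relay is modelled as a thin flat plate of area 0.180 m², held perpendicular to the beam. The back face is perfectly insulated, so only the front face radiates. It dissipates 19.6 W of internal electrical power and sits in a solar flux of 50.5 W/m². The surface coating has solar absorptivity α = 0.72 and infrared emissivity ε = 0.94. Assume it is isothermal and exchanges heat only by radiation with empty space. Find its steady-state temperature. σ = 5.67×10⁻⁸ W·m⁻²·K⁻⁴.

At steady state, absorbed solar power + internal power = radiated power.
Absorbed: α·S·A_cross = 0.72·50.5·0.1800 = 6.545 W (cross-section A).
Total input = 6.545 + 19.6 = 26.14 W.
Radiated: εσ·A_surf·T⁴ with A_surf = A = 0.1800 m².
T⁴ = 26.14/(0.94·5.67×10⁻⁸·0.1800) = 2.725×10⁹ K⁴.

T ≈ 228 K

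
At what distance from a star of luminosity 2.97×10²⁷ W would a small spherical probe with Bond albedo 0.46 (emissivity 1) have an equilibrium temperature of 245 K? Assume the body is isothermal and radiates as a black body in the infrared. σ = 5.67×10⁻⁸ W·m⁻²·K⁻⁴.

For an isothermal black-emitting sphere, (1−a)S·πr² = σ·4πr²·T⁴ ⇒ S = 4σT⁴/(1−a).
S = 4·5.67×10⁻⁸·(245)⁴/0.540 = 1513 W/m².
Flux falls as S = L/(4πd²), so d = √(L/(4πS)) = √(2.97×10²⁷/(4π·1513)).

d ≈ 3.95×10¹¹ m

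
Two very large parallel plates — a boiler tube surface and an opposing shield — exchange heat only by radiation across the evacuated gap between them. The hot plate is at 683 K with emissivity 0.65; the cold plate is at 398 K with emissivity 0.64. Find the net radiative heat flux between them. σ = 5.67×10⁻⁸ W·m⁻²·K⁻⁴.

For two infinite grey parallel plates, q = σ(T₁⁴ − T₂⁴)/(1/ε₁ + 1/ε₂ − 1).
T₁⁴ − T₂⁴ = 2.176×10¹¹ − 2.509×10¹⁰ = 1.925×10¹¹ K⁴.
1/ε₁ + 1/ε₂ − 1 = 1.538 + 1.562 − 1 = 2.101.
q = 5.67×10⁻⁸ × 1.925×10¹¹ / 2.101.

q ≈ 5200 W/m²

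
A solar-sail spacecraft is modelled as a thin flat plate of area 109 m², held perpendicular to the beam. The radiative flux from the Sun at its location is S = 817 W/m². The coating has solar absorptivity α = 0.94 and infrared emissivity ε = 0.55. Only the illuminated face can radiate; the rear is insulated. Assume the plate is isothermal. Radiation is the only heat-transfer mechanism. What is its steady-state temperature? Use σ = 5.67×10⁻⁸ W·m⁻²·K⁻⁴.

T ≈ 396 K

At equilibrium, absorbed power = emitted power.
Absorbing cross-section = A = 109.0 m²; emitting surface = A = 109.0 m² (ratio 1).
αS·A_cross = εσ·A_surf·T⁴  ⇒  T⁴ = αS/(ε·1σ).
T⁴ = 0.940·817/(0.55·1·5.67×10⁻⁸) = 2.463×10¹⁰ K⁴.
T = (2.463×10¹⁰)^(1/4).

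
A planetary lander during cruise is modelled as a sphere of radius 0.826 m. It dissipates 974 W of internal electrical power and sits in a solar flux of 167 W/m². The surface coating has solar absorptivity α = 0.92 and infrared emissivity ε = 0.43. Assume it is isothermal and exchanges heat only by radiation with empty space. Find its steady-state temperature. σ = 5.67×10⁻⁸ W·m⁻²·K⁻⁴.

At steady state, absorbed solar power + internal power = radiated power.
Absorbed: α·S·A_cross = 0.92·167·2.143 = 329.3 W (cross-section πr²).
Total input = 329.3 + 974 = 1303 W.
Radiated: εσ·A_surf·T⁴ with A_surf = 4πr² = 8.574 m².
T⁴ = 1303/(0.43·5.67×10⁻⁸·8.574) = 6.235×10⁹ K⁴.

T ≈ 281 K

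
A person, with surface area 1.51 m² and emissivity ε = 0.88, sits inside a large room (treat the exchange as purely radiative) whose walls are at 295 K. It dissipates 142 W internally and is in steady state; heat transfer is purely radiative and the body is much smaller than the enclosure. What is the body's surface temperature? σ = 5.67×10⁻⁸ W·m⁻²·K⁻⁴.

T ≈ 312 K

For a small grey body in a large enclosure, net radiated power = εσA(T⁴ − T_w⁴).
Steady state: P = εσA(T⁴ − T_w⁴) with A = 1.51 m².
T⁴ = P/(εσA) + T_w⁴ = 142/(0.88·5.67×10⁻⁸·1.510) + (295)⁴
    = 1.885×10⁹ + 7.573×10⁹ = 9.458×10⁹ K⁴.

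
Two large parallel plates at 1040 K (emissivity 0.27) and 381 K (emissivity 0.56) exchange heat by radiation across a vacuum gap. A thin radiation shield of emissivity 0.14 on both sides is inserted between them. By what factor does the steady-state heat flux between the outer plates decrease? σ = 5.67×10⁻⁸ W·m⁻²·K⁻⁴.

Without shield: q₀ = σΔ(T⁴)/(1/ε₁+1/ε₂−1) with denominator 4.489.
With shield the two gaps are in series; the resistances add: (1/ε₁+1/ε_s−1)+(1/ε_s+1/ε₂−1) = 9.847+7.929 = 17.78.
Heat-flux ratio q₀/q = 17.78/4.489.

factor ≈ 3.96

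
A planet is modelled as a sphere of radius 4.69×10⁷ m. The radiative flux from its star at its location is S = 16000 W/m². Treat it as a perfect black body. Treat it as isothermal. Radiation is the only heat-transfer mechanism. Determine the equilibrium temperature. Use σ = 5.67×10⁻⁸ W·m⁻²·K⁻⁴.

T ≈ 515 K

At equilibrium, absorbed power = emitted power.
Absorbing cross-section = πr² = 6.910×10¹⁵ m²; emitting surface = 4πr² = 2.764×10¹⁶ m² (ratio 4).
S·A_cross = εσ·A_surf·T⁴  ⇒  T⁴ = S/(4σ).
T⁴ = 1.00·16000/(4·5.67×10⁻⁸) = 7.055×10¹⁰ K⁴.
T = (7.055×10¹⁰)^(1/4).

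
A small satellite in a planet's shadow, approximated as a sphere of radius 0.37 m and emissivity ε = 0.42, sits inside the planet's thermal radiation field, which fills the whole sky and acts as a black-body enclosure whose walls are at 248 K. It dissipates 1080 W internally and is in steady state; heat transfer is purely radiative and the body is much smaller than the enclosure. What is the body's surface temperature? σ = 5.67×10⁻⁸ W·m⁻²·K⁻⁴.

For a small grey body in a large enclosure, net radiated power = εσA(T⁴ − T_w⁴).
Steady state: P = εσA(T⁴ − T_w⁴) with A = 4πr² = 1.720 m².
T⁴ = P/(εσA) + T_w⁴ = 1080/(0.42·5.67×10⁻⁸·1.720) + (248)⁴
    = 2.636×10¹⁰ + 3.783×10⁹ = 3.014×10¹⁰ K⁴.

T ≈ 417 K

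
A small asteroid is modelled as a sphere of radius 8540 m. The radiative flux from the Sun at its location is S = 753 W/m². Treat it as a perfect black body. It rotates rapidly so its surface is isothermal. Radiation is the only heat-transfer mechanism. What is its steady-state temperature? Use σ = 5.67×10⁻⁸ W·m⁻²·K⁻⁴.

T ≈ 240 K

At equilibrium, absorbed power = emitted power.
Absorbing cross-section = πr² = 2.291×10⁸ m²; emitting surface = 4πr² = 9.165×10⁸ m² (ratio 4).
S·A_cross = εσ·A_surf·T⁴  ⇒  T⁴ = S/(4σ).
T⁴ = 1.00·753/(4·5.67×10⁻⁸) = 3.320×10⁹ K⁴.
T = (3.320×10⁹)^(1/4).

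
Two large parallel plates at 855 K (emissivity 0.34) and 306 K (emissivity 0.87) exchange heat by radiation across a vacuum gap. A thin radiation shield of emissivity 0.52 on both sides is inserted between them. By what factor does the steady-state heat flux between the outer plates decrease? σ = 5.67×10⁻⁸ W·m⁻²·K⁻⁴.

factor ≈ 1.92

Without shield: q₀ = σΔ(T⁴)/(1/ε₁+1/ε₂−1) with denominator 3.091.
With shield the two gaps are in series; the resistances add: (1/ε₁+1/ε_s−1)+(1/ε_s+1/ε₂−1) = 3.864+2.073 = 5.937.
Heat-flux ratio q₀/q = 5.937/3.091.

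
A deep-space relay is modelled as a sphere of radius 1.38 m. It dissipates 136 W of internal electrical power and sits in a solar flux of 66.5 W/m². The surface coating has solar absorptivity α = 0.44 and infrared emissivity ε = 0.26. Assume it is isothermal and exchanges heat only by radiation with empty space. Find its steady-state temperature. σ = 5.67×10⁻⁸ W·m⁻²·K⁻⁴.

T ≈ 172 K

At steady state, absorbed solar power + internal power = radiated power.
Absorbed: α·S·A_cross = 0.44·66.5·5.983 = 175.1 W (cross-section πr²).
Total input = 175.1 + 136 = 311.1 W.
Radiated: εσ·A_surf·T⁴ with A_surf = 4πr² = 23.93 m².
T⁴ = 311.1/(0.26·5.67×10⁻⁸·23.93) = 8.817×10⁸ K⁴.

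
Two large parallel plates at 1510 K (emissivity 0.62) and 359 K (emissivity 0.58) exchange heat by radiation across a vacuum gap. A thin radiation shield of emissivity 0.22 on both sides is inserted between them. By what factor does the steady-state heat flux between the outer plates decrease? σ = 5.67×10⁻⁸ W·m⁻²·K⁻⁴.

factor ≈ 4.46

Without shield: q₀ = σΔ(T⁴)/(1/ε₁+1/ε₂−1) with denominator 2.337.
With shield the two gaps are in series; the resistances add: (1/ε₁+1/ε_s−1)+(1/ε_s+1/ε₂−1) = 5.158+5.270 = 10.43.
Heat-flux ratio q₀/q = 10.43/2.337.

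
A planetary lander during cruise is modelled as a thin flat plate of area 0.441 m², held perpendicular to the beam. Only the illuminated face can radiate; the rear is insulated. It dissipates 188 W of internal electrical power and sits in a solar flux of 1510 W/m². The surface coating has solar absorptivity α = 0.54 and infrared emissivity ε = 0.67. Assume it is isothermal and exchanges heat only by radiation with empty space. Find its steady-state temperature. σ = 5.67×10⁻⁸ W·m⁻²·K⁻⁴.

T ≈ 425 K

At steady state, absorbed solar power + internal power = radiated power.
Absorbed: α·S·A_cross = 0.54·1510·0.4410 = 359.6 W (cross-section A).
Total input = 359.6 + 188 = 547.6 W.
Radiated: εσ·A_surf·T⁴ with A_surf = A = 0.4410 m².
T⁴ = 547.6/(0.67·5.67×10⁻⁸·0.4410) = 3.269×10¹⁰ K⁴.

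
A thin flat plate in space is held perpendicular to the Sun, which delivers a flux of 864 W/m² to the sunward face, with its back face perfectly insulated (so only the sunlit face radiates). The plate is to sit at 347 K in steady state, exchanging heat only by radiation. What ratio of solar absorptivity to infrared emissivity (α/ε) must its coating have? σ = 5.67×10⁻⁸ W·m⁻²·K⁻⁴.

Balance: αS·A = εσ·1A·T⁴ ⇒ α/ε = σT⁴/S.
α/ε = 5.67×10⁻⁸·(347)⁴/864 = 5.67×10⁻⁸·1.450×10¹⁰/864.

α/ε ≈ 0.951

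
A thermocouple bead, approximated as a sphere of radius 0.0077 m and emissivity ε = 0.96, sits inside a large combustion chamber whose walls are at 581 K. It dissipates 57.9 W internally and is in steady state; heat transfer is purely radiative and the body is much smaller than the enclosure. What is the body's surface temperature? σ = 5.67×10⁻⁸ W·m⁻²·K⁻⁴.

T ≈ 1110 K

For a small grey body in a large enclosure, net radiated power = εσA(T⁴ − T_w⁴).
Steady state: P = εσA(T⁴ − T_w⁴) with A = 4πr² = 7.451×10⁻⁴ m².
T⁴ = P/(εσA) + T_w⁴ = 57.9/(0.96·5.67×10⁻⁸·7.451×10⁻⁴) + (581)⁴
    = 1.428×10¹² + 1.139×10¹¹ = 1.542×10¹² K⁴.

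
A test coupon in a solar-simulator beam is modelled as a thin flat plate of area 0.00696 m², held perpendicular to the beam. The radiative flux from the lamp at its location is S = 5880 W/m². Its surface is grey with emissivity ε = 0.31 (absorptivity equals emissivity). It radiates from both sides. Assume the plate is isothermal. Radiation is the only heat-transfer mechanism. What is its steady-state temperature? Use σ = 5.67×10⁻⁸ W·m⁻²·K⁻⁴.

T ≈ 477 K

At equilibrium, absorbed power = emitted power.
Absorbing cross-section = A = 0.006960 m²; emitting surface = 2A = 0.01392 m² (ratio 2).
εS·A_cross = εσ·A_surf·T⁴  ⇒  T⁴ = S/(2σ)   (ε cancels).
T⁴ = 5880/(2·5.67×10⁻⁸) = 5.185×10¹⁰ K⁴.
T = (5.185×10¹⁰)^(1/4).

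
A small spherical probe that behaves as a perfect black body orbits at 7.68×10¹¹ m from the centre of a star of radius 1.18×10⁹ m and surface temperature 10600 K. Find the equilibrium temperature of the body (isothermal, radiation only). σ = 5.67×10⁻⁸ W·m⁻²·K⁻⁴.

T ≈ 294 K

The star's surface emits σT_*⁴; at distance d the flux is S = σT_*⁴(R_*/d)².
S = 5.67×10⁻⁸·(10600)⁴·(1.18×10⁹/7.68×10¹¹)² = 1690 W/m².
For an isothermal sphere T⁴ = (1−a)S/(4σ) = 7.451×10⁹ K⁴.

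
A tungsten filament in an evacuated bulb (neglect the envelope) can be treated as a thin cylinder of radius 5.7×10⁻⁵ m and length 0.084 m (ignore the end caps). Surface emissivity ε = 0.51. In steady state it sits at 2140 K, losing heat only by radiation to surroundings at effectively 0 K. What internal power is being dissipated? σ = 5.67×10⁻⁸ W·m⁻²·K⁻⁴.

P ≈ 18.2 W

Steady state: P = εσA T⁴.
A = 2πrL = 3.008×10⁻⁵ m²; T⁴ = (2140)⁴ = 2.097×10¹³ K⁴.
P = 0.51 × 5.67×10⁻⁸ × 3.008×10⁻⁵ × 2.097×10¹³.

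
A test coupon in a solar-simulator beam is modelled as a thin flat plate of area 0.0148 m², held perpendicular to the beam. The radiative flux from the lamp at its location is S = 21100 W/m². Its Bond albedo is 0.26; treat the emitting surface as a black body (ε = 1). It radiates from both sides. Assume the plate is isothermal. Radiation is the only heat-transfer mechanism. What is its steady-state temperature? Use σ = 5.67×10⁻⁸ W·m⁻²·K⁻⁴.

T ≈ 609 K

At equilibrium, absorbed power = emitted power.
Absorbing cross-section = A = 0.01480 m²; emitting surface = 2A = 0.02960 m² (ratio 2).
(1−a)S·A_cross = εσ·A_surf·T⁴  ⇒  T⁴ = (1−a)S/(2σ).
T⁴ = 0.740·21100/(2·5.67×10⁻⁸) = 1.377×10¹¹ K⁴.
T = (1.377×10¹¹)^(1/4).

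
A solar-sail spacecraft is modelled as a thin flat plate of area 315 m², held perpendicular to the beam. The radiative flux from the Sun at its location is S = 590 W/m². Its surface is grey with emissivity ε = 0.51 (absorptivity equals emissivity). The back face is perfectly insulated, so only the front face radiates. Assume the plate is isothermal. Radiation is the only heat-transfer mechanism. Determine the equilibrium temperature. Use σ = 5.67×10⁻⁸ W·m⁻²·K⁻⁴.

At equilibrium, absorbed power = emitted power.
Absorbing cross-section = A = 315.0 m²; emitting surface = A = 315.0 m² (ratio 1).
εS·A_cross = εσ·A_surf·T⁴  ⇒  T⁴ = S/(1σ)   (ε cancels).
T⁴ = 590/(1·5.67×10⁻⁸) = 1.041×10¹⁰ K⁴.
T = (1.041×10¹⁰)^(1/4).

T ≈ 319 K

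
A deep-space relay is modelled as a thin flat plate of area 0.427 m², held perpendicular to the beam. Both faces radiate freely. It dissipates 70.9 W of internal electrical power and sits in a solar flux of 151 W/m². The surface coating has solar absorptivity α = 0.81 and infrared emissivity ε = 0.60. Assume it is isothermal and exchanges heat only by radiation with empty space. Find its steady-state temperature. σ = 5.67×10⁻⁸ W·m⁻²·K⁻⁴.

At steady state, absorbed solar power + internal power = radiated power.
Absorbed: α·S·A_cross = 0.81·151·0.4270 = 52.23 W (cross-section A).
Total input = 52.23 + 70.9 = 123.1 W.
Radiated: εσ·A_surf·T⁴ with A_surf = 2A = 0.8540 m².
T⁴ = 123.1/(0.60·5.67×10⁻⁸·0.8540) = 4.238×10⁹ K⁴.

T ≈ 255 K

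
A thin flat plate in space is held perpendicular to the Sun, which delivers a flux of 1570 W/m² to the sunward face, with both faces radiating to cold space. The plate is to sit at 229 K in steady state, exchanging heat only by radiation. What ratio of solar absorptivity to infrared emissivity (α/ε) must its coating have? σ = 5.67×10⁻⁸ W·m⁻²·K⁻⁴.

Balance: αS·A = εσ·2A·T⁴ ⇒ α/ε = 2σT⁴/S.
α/ε = 2·5.67×10⁻⁸·(229)⁴/1570 = 2·5.67×10⁻⁸·2.750×10⁹/1570.

α/ε ≈ 0.199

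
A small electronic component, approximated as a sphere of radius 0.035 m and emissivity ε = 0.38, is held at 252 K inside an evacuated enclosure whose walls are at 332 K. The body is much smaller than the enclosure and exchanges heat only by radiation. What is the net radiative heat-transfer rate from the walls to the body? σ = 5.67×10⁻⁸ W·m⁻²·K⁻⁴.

For a small grey body in a large enclosure: P_net = εσA(T_body⁴ − T_wall⁴).
A = 4πr² = 0.01539 m²; T_body⁴ − T_wall⁴ = 4.033×10⁹ − 1.215×10¹⁰ = -8.117×10⁹ K⁴.
|P_net| = 0.38·5.67×10⁻⁸·0.01539·8.117×10⁹.

P_net ≈ 2.69 W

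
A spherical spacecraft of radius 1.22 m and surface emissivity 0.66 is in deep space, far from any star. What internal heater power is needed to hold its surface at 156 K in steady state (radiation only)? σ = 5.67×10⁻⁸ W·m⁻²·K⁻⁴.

P ≈ 415 W

P = εσ·4πr²·T⁴.
4πr² = 18.70 m²; T⁴ = 5.922×10⁸ K⁴.
P = 0.66·5.67×10⁻⁸·18.70·5.922×10⁸.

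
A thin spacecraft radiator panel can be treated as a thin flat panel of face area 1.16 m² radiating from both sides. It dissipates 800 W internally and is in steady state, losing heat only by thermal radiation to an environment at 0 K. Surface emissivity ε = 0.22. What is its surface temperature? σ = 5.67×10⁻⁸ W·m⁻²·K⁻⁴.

T ≈ 408 K

Steady state: internal power = radiated power, P = εσA T⁴.
Radiating area A = 2·1.16 = 2.320 m².
T⁴ = P/(εσA) = 800/(0.22·5.67×10⁻⁸·2.320) = 2.764×10¹⁰ K⁴.
T = (2.764×10¹⁰)^(1/4).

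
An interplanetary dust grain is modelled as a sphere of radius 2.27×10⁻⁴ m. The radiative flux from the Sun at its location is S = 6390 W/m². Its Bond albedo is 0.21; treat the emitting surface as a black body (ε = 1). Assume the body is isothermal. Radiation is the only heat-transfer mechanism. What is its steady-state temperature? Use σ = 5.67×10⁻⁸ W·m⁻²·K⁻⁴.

T ≈ 386 K

At equilibrium, absorbed power = emitted power.
Absorbing cross-section = πr² = 1.619×10⁻⁷ m²; emitting surface = 4πr² = 6.475×10⁻⁷ m² (ratio 4).
(1−a)S·A_cross = εσ·A_surf·T⁴  ⇒  T⁴ = (1−a)S/(4σ).
T⁴ = 0.790·6390/(4·5.67×10⁻⁸) = 2.226×10¹⁰ K⁴.
T = (2.226×10¹⁰)^(1/4).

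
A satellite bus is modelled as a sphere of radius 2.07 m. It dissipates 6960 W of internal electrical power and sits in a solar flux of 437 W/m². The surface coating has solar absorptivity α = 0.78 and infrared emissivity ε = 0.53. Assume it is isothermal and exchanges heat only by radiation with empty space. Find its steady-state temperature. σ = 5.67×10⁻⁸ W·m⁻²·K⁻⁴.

T ≈ 291 K

At steady state, absorbed solar power + internal power = radiated power.
Absorbed: α·S·A_cross = 0.78·437·13.46 = 4588 W (cross-section πr²).
Total input = 4588 + 6960 = 11550 W.
Radiated: εσ·A_surf·T⁴ with A_surf = 4πr² = 53.85 m².
T⁴ = 11550/(0.53·5.67×10⁻⁸·53.85) = 7.137×10⁹ K⁴.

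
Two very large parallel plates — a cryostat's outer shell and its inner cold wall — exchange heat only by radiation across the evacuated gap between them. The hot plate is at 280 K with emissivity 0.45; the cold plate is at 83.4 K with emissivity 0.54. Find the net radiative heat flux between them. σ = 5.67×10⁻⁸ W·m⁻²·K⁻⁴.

q ≈ 112 W/m²

For two infinite grey parallel plates, q = σ(T₁⁴ − T₂⁴)/(1/ε₁ + 1/ε₂ − 1).
T₁⁴ − T₂⁴ = 6.147×10⁹ − 4.838×10⁷ = 6.098×10⁹ K⁴.
1/ε₁ + 1/ε₂ − 1 = 2.222 + 1.852 − 1 = 3.074.
q = 5.67×10⁻⁸ × 6.098×10⁹ / 3.074.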